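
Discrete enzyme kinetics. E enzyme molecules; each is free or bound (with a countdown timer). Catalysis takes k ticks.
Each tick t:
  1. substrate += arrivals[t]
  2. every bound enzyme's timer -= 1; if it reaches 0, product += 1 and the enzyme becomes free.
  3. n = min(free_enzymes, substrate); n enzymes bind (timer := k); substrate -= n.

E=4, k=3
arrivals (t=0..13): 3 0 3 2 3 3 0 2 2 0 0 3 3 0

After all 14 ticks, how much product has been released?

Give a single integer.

t=0: arr=3 -> substrate=0 bound=3 product=0
t=1: arr=0 -> substrate=0 bound=3 product=0
t=2: arr=3 -> substrate=2 bound=4 product=0
t=3: arr=2 -> substrate=1 bound=4 product=3
t=4: arr=3 -> substrate=4 bound=4 product=3
t=5: arr=3 -> substrate=6 bound=4 product=4
t=6: arr=0 -> substrate=3 bound=4 product=7
t=7: arr=2 -> substrate=5 bound=4 product=7
t=8: arr=2 -> substrate=6 bound=4 product=8
t=9: arr=0 -> substrate=3 bound=4 product=11
t=10: arr=0 -> substrate=3 bound=4 product=11
t=11: arr=3 -> substrate=5 bound=4 product=12
t=12: arr=3 -> substrate=5 bound=4 product=15
t=13: arr=0 -> substrate=5 bound=4 product=15

Answer: 15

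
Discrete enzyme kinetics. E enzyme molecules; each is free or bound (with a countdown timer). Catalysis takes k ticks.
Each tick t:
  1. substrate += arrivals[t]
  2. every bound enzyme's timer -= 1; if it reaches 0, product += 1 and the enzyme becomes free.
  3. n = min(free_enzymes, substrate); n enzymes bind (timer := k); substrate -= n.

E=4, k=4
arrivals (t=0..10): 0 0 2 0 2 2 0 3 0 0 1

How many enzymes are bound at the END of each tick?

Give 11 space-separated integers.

Answer: 0 0 2 2 4 4 4 4 4 4 4

Derivation:
t=0: arr=0 -> substrate=0 bound=0 product=0
t=1: arr=0 -> substrate=0 bound=0 product=0
t=2: arr=2 -> substrate=0 bound=2 product=0
t=3: arr=0 -> substrate=0 bound=2 product=0
t=4: arr=2 -> substrate=0 bound=4 product=0
t=5: arr=2 -> substrate=2 bound=4 product=0
t=6: arr=0 -> substrate=0 bound=4 product=2
t=7: arr=3 -> substrate=3 bound=4 product=2
t=8: arr=0 -> substrate=1 bound=4 product=4
t=9: arr=0 -> substrate=1 bound=4 product=4
t=10: arr=1 -> substrate=0 bound=4 product=6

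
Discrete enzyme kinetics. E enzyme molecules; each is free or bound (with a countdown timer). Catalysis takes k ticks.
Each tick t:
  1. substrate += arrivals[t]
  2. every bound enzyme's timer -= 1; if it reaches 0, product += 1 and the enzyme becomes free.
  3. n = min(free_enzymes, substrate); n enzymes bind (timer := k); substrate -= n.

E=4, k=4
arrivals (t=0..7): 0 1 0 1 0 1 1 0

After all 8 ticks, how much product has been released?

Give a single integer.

t=0: arr=0 -> substrate=0 bound=0 product=0
t=1: arr=1 -> substrate=0 bound=1 product=0
t=2: arr=0 -> substrate=0 bound=1 product=0
t=3: arr=1 -> substrate=0 bound=2 product=0
t=4: arr=0 -> substrate=0 bound=2 product=0
t=5: arr=1 -> substrate=0 bound=2 product=1
t=6: arr=1 -> substrate=0 bound=3 product=1
t=7: arr=0 -> substrate=0 bound=2 product=2

Answer: 2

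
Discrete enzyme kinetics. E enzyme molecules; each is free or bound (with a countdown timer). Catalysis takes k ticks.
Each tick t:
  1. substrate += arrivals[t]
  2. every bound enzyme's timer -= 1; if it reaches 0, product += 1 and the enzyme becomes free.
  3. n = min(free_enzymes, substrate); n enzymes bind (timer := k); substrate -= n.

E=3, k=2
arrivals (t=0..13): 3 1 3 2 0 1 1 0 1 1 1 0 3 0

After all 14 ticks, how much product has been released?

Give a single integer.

Answer: 14

Derivation:
t=0: arr=3 -> substrate=0 bound=3 product=0
t=1: arr=1 -> substrate=1 bound=3 product=0
t=2: arr=3 -> substrate=1 bound=3 product=3
t=3: arr=2 -> substrate=3 bound=3 product=3
t=4: arr=0 -> substrate=0 bound=3 product=6
t=5: arr=1 -> substrate=1 bound=3 product=6
t=6: arr=1 -> substrate=0 bound=2 product=9
t=7: arr=0 -> substrate=0 bound=2 product=9
t=8: arr=1 -> substrate=0 bound=1 product=11
t=9: arr=1 -> substrate=0 bound=2 product=11
t=10: arr=1 -> substrate=0 bound=2 product=12
t=11: arr=0 -> substrate=0 bound=1 product=13
t=12: arr=3 -> substrate=0 bound=3 product=14
t=13: arr=0 -> substrate=0 bound=3 product=14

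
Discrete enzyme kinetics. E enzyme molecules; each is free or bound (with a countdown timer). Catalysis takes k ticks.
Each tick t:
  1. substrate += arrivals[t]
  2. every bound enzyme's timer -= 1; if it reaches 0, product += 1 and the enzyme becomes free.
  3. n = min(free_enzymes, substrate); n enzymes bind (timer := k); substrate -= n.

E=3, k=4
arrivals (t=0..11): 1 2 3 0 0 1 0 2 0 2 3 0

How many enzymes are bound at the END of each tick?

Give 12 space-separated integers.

t=0: arr=1 -> substrate=0 bound=1 product=0
t=1: arr=2 -> substrate=0 bound=3 product=0
t=2: arr=3 -> substrate=3 bound=3 product=0
t=3: arr=0 -> substrate=3 bound=3 product=0
t=4: arr=0 -> substrate=2 bound=3 product=1
t=5: arr=1 -> substrate=1 bound=3 product=3
t=6: arr=0 -> substrate=1 bound=3 product=3
t=7: arr=2 -> substrate=3 bound=3 product=3
t=8: arr=0 -> substrate=2 bound=3 product=4
t=9: arr=2 -> substrate=2 bound=3 product=6
t=10: arr=3 -> substrate=5 bound=3 product=6
t=11: arr=0 -> substrate=5 bound=3 product=6

Answer: 1 3 3 3 3 3 3 3 3 3 3 3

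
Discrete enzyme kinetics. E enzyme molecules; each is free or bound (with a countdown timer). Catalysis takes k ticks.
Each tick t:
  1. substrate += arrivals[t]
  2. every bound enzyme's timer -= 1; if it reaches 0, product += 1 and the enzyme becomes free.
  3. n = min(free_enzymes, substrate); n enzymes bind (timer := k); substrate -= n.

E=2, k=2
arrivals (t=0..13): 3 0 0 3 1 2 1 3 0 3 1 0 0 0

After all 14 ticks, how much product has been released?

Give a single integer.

t=0: arr=3 -> substrate=1 bound=2 product=0
t=1: arr=0 -> substrate=1 bound=2 product=0
t=2: arr=0 -> substrate=0 bound=1 product=2
t=3: arr=3 -> substrate=2 bound=2 product=2
t=4: arr=1 -> substrate=2 bound=2 product=3
t=5: arr=2 -> substrate=3 bound=2 product=4
t=6: arr=1 -> substrate=3 bound=2 product=5
t=7: arr=3 -> substrate=5 bound=2 product=6
t=8: arr=0 -> substrate=4 bound=2 product=7
t=9: arr=3 -> substrate=6 bound=2 product=8
t=10: arr=1 -> substrate=6 bound=2 product=9
t=11: arr=0 -> substrate=5 bound=2 product=10
t=12: arr=0 -> substrate=4 bound=2 product=11
t=13: arr=0 -> substrate=3 bound=2 product=12

Answer: 12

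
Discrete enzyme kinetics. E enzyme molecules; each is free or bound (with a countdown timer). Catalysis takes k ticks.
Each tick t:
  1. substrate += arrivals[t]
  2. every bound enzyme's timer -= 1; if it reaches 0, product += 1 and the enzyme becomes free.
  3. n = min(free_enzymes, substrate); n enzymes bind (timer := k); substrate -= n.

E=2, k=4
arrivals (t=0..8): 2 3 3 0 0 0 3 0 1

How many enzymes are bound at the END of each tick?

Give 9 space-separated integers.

t=0: arr=2 -> substrate=0 bound=2 product=0
t=1: arr=3 -> substrate=3 bound=2 product=0
t=2: arr=3 -> substrate=6 bound=2 product=0
t=3: arr=0 -> substrate=6 bound=2 product=0
t=4: arr=0 -> substrate=4 bound=2 product=2
t=5: arr=0 -> substrate=4 bound=2 product=2
t=6: arr=3 -> substrate=7 bound=2 product=2
t=7: arr=0 -> substrate=7 bound=2 product=2
t=8: arr=1 -> substrate=6 bound=2 product=4

Answer: 2 2 2 2 2 2 2 2 2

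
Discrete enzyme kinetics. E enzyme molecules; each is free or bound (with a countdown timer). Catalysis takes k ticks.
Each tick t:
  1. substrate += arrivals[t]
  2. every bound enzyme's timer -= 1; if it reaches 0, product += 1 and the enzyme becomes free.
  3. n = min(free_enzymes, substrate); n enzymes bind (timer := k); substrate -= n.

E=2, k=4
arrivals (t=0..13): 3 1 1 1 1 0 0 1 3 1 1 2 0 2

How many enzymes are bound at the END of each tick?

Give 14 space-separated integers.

t=0: arr=3 -> substrate=1 bound=2 product=0
t=1: arr=1 -> substrate=2 bound=2 product=0
t=2: arr=1 -> substrate=3 bound=2 product=0
t=3: arr=1 -> substrate=4 bound=2 product=0
t=4: arr=1 -> substrate=3 bound=2 product=2
t=5: arr=0 -> substrate=3 bound=2 product=2
t=6: arr=0 -> substrate=3 bound=2 product=2
t=7: arr=1 -> substrate=4 bound=2 product=2
t=8: arr=3 -> substrate=5 bound=2 product=4
t=9: arr=1 -> substrate=6 bound=2 product=4
t=10: arr=1 -> substrate=7 bound=2 product=4
t=11: arr=2 -> substrate=9 bound=2 product=4
t=12: arr=0 -> substrate=7 bound=2 product=6
t=13: arr=2 -> substrate=9 bound=2 product=6

Answer: 2 2 2 2 2 2 2 2 2 2 2 2 2 2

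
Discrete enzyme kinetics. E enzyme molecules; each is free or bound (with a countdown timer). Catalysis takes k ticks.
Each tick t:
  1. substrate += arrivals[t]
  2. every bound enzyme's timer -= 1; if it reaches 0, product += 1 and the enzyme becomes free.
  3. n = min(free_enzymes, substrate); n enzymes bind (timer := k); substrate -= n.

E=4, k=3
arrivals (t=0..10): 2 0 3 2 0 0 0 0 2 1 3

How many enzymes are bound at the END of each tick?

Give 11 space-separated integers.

Answer: 2 2 4 4 4 3 1 1 2 3 4

Derivation:
t=0: arr=2 -> substrate=0 bound=2 product=0
t=1: arr=0 -> substrate=0 bound=2 product=0
t=2: arr=3 -> substrate=1 bound=4 product=0
t=3: arr=2 -> substrate=1 bound=4 product=2
t=4: arr=0 -> substrate=1 bound=4 product=2
t=5: arr=0 -> substrate=0 bound=3 product=4
t=6: arr=0 -> substrate=0 bound=1 product=6
t=7: arr=0 -> substrate=0 bound=1 product=6
t=8: arr=2 -> substrate=0 bound=2 product=7
t=9: arr=1 -> substrate=0 bound=3 product=7
t=10: arr=3 -> substrate=2 bound=4 product=7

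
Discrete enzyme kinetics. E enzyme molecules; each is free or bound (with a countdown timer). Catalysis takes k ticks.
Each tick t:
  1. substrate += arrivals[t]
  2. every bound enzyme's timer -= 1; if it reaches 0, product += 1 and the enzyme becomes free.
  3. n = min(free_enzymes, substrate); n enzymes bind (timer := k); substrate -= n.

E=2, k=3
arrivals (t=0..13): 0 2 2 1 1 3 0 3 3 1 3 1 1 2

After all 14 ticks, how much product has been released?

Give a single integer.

t=0: arr=0 -> substrate=0 bound=0 product=0
t=1: arr=2 -> substrate=0 bound=2 product=0
t=2: arr=2 -> substrate=2 bound=2 product=0
t=3: arr=1 -> substrate=3 bound=2 product=0
t=4: arr=1 -> substrate=2 bound=2 product=2
t=5: arr=3 -> substrate=5 bound=2 product=2
t=6: arr=0 -> substrate=5 bound=2 product=2
t=7: arr=3 -> substrate=6 bound=2 product=4
t=8: arr=3 -> substrate=9 bound=2 product=4
t=9: arr=1 -> substrate=10 bound=2 product=4
t=10: arr=3 -> substrate=11 bound=2 product=6
t=11: arr=1 -> substrate=12 bound=2 product=6
t=12: arr=1 -> substrate=13 bound=2 product=6
t=13: arr=2 -> substrate=13 bound=2 product=8

Answer: 8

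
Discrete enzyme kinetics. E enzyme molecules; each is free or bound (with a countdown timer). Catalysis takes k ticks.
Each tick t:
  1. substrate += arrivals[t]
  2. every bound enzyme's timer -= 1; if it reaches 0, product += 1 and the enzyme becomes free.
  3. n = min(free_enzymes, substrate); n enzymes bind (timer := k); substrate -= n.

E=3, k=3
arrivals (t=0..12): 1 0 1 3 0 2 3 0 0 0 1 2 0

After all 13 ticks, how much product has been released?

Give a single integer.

t=0: arr=1 -> substrate=0 bound=1 product=0
t=1: arr=0 -> substrate=0 bound=1 product=0
t=2: arr=1 -> substrate=0 bound=2 product=0
t=3: arr=3 -> substrate=1 bound=3 product=1
t=4: arr=0 -> substrate=1 bound=3 product=1
t=5: arr=2 -> substrate=2 bound=3 product=2
t=6: arr=3 -> substrate=3 bound=3 product=4
t=7: arr=0 -> substrate=3 bound=3 product=4
t=8: arr=0 -> substrate=2 bound=3 product=5
t=9: arr=0 -> substrate=0 bound=3 product=7
t=10: arr=1 -> substrate=1 bound=3 product=7
t=11: arr=2 -> substrate=2 bound=3 product=8
t=12: arr=0 -> substrate=0 bound=3 product=10

Answer: 10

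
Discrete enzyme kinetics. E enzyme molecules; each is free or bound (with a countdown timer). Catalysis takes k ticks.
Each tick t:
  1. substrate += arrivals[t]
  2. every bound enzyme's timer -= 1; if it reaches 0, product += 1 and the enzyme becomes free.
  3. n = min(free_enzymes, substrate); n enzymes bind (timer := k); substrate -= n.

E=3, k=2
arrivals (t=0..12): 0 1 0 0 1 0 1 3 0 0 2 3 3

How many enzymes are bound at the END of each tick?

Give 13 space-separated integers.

Answer: 0 1 1 0 1 1 1 3 3 1 2 3 3

Derivation:
t=0: arr=0 -> substrate=0 bound=0 product=0
t=1: arr=1 -> substrate=0 bound=1 product=0
t=2: arr=0 -> substrate=0 bound=1 product=0
t=3: arr=0 -> substrate=0 bound=0 product=1
t=4: arr=1 -> substrate=0 bound=1 product=1
t=5: arr=0 -> substrate=0 bound=1 product=1
t=6: arr=1 -> substrate=0 bound=1 product=2
t=7: arr=3 -> substrate=1 bound=3 product=2
t=8: arr=0 -> substrate=0 bound=3 product=3
t=9: arr=0 -> substrate=0 bound=1 product=5
t=10: arr=2 -> substrate=0 bound=2 product=6
t=11: arr=3 -> substrate=2 bound=3 product=6
t=12: arr=3 -> substrate=3 bound=3 product=8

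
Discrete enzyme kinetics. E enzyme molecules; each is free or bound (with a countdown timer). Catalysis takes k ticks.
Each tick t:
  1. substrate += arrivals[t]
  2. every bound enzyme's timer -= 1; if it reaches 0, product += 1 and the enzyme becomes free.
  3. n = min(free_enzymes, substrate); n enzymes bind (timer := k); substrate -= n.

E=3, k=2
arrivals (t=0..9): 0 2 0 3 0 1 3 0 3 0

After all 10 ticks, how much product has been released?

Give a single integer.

t=0: arr=0 -> substrate=0 bound=0 product=0
t=1: arr=2 -> substrate=0 bound=2 product=0
t=2: arr=0 -> substrate=0 bound=2 product=0
t=3: arr=3 -> substrate=0 bound=3 product=2
t=4: arr=0 -> substrate=0 bound=3 product=2
t=5: arr=1 -> substrate=0 bound=1 product=5
t=6: arr=3 -> substrate=1 bound=3 product=5
t=7: arr=0 -> substrate=0 bound=3 product=6
t=8: arr=3 -> substrate=1 bound=3 product=8
t=9: arr=0 -> substrate=0 bound=3 product=9

Answer: 9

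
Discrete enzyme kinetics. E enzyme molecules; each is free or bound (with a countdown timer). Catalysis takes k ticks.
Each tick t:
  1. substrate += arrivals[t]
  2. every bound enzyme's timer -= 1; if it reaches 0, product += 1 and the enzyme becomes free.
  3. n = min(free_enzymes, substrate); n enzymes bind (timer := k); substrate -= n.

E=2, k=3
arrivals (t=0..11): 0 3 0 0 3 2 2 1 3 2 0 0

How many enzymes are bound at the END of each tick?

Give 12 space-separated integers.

Answer: 0 2 2 2 2 2 2 2 2 2 2 2

Derivation:
t=0: arr=0 -> substrate=0 bound=0 product=0
t=1: arr=3 -> substrate=1 bound=2 product=0
t=2: arr=0 -> substrate=1 bound=2 product=0
t=3: arr=0 -> substrate=1 bound=2 product=0
t=4: arr=3 -> substrate=2 bound=2 product=2
t=5: arr=2 -> substrate=4 bound=2 product=2
t=6: arr=2 -> substrate=6 bound=2 product=2
t=7: arr=1 -> substrate=5 bound=2 product=4
t=8: arr=3 -> substrate=8 bound=2 product=4
t=9: arr=2 -> substrate=10 bound=2 product=4
t=10: arr=0 -> substrate=8 bound=2 product=6
t=11: arr=0 -> substrate=8 bound=2 product=6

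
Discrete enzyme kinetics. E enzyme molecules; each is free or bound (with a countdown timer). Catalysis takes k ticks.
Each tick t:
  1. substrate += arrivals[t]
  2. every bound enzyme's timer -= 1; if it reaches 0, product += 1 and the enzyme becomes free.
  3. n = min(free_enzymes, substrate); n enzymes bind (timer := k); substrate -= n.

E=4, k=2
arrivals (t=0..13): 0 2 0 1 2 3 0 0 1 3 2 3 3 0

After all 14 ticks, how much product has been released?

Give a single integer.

Answer: 16

Derivation:
t=0: arr=0 -> substrate=0 bound=0 product=0
t=1: arr=2 -> substrate=0 bound=2 product=0
t=2: arr=0 -> substrate=0 bound=2 product=0
t=3: arr=1 -> substrate=0 bound=1 product=2
t=4: arr=2 -> substrate=0 bound=3 product=2
t=5: arr=3 -> substrate=1 bound=4 product=3
t=6: arr=0 -> substrate=0 bound=3 product=5
t=7: arr=0 -> substrate=0 bound=1 product=7
t=8: arr=1 -> substrate=0 bound=1 product=8
t=9: arr=3 -> substrate=0 bound=4 product=8
t=10: arr=2 -> substrate=1 bound=4 product=9
t=11: arr=3 -> substrate=1 bound=4 product=12
t=12: arr=3 -> substrate=3 bound=4 product=13
t=13: arr=0 -> substrate=0 bound=4 product=16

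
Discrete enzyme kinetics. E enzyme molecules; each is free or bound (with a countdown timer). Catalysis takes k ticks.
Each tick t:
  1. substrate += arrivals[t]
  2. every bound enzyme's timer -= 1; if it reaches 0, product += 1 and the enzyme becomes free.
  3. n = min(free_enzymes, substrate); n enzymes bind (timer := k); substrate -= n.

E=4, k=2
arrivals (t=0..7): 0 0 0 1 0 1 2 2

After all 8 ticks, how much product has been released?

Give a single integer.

Answer: 2

Derivation:
t=0: arr=0 -> substrate=0 bound=0 product=0
t=1: arr=0 -> substrate=0 bound=0 product=0
t=2: arr=0 -> substrate=0 bound=0 product=0
t=3: arr=1 -> substrate=0 bound=1 product=0
t=4: arr=0 -> substrate=0 bound=1 product=0
t=5: arr=1 -> substrate=0 bound=1 product=1
t=6: arr=2 -> substrate=0 bound=3 product=1
t=7: arr=2 -> substrate=0 bound=4 product=2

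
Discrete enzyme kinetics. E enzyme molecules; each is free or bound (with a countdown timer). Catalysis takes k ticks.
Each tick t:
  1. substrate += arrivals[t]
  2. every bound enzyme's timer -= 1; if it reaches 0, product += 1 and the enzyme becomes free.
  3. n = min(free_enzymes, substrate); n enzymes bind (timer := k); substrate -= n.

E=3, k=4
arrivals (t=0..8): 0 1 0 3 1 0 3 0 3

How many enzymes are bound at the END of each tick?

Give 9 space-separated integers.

t=0: arr=0 -> substrate=0 bound=0 product=0
t=1: arr=1 -> substrate=0 bound=1 product=0
t=2: arr=0 -> substrate=0 bound=1 product=0
t=3: arr=3 -> substrate=1 bound=3 product=0
t=4: arr=1 -> substrate=2 bound=3 product=0
t=5: arr=0 -> substrate=1 bound=3 product=1
t=6: arr=3 -> substrate=4 bound=3 product=1
t=7: arr=0 -> substrate=2 bound=3 product=3
t=8: arr=3 -> substrate=5 bound=3 product=3

Answer: 0 1 1 3 3 3 3 3 3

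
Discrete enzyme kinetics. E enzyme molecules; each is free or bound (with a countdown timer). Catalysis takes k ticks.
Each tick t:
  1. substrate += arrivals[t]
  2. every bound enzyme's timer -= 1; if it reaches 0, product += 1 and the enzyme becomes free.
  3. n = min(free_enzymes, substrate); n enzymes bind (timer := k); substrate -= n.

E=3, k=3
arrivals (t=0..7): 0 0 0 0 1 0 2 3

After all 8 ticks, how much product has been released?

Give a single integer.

t=0: arr=0 -> substrate=0 bound=0 product=0
t=1: arr=0 -> substrate=0 bound=0 product=0
t=2: arr=0 -> substrate=0 bound=0 product=0
t=3: arr=0 -> substrate=0 bound=0 product=0
t=4: arr=1 -> substrate=0 bound=1 product=0
t=5: arr=0 -> substrate=0 bound=1 product=0
t=6: arr=2 -> substrate=0 bound=3 product=0
t=7: arr=3 -> substrate=2 bound=3 product=1

Answer: 1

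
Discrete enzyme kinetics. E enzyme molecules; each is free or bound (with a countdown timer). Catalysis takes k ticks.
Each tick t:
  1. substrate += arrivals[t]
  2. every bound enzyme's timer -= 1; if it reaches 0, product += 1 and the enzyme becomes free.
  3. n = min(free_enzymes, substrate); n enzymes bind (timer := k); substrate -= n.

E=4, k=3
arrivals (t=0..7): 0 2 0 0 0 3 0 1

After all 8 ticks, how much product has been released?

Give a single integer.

t=0: arr=0 -> substrate=0 bound=0 product=0
t=1: arr=2 -> substrate=0 bound=2 product=0
t=2: arr=0 -> substrate=0 bound=2 product=0
t=3: arr=0 -> substrate=0 bound=2 product=0
t=4: arr=0 -> substrate=0 bound=0 product=2
t=5: arr=3 -> substrate=0 bound=3 product=2
t=6: arr=0 -> substrate=0 bound=3 product=2
t=7: arr=1 -> substrate=0 bound=4 product=2

Answer: 2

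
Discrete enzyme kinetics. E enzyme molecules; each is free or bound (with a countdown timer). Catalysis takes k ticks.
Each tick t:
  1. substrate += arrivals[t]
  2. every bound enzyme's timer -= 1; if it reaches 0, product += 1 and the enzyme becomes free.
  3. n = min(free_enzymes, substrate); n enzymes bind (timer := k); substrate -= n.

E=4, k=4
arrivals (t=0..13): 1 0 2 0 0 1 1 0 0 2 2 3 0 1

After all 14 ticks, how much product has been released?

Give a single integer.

t=0: arr=1 -> substrate=0 bound=1 product=0
t=1: arr=0 -> substrate=0 bound=1 product=0
t=2: arr=2 -> substrate=0 bound=3 product=0
t=3: arr=0 -> substrate=0 bound=3 product=0
t=4: arr=0 -> substrate=0 bound=2 product=1
t=5: arr=1 -> substrate=0 bound=3 product=1
t=6: arr=1 -> substrate=0 bound=2 product=3
t=7: arr=0 -> substrate=0 bound=2 product=3
t=8: arr=0 -> substrate=0 bound=2 product=3
t=9: arr=2 -> substrate=0 bound=3 product=4
t=10: arr=2 -> substrate=0 bound=4 product=5
t=11: arr=3 -> substrate=3 bound=4 product=5
t=12: arr=0 -> substrate=3 bound=4 product=5
t=13: arr=1 -> substrate=2 bound=4 product=7

Answer: 7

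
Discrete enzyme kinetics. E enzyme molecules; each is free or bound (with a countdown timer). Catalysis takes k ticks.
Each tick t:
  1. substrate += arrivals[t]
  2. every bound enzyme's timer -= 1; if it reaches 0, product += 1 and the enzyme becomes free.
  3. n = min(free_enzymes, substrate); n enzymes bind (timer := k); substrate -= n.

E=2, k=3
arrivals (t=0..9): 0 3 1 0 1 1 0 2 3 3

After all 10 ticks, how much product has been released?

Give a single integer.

Answer: 4

Derivation:
t=0: arr=0 -> substrate=0 bound=0 product=0
t=1: arr=3 -> substrate=1 bound=2 product=0
t=2: arr=1 -> substrate=2 bound=2 product=0
t=3: arr=0 -> substrate=2 bound=2 product=0
t=4: arr=1 -> substrate=1 bound=2 product=2
t=5: arr=1 -> substrate=2 bound=2 product=2
t=6: arr=0 -> substrate=2 bound=2 product=2
t=7: arr=2 -> substrate=2 bound=2 product=4
t=8: arr=3 -> substrate=5 bound=2 product=4
t=9: arr=3 -> substrate=8 bound=2 product=4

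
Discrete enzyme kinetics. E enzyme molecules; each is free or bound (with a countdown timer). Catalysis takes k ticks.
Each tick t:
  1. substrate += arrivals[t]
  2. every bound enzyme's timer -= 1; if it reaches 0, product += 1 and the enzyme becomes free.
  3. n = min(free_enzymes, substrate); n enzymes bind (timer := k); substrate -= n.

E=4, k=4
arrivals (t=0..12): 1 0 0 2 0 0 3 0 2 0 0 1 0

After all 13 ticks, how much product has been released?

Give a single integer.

Answer: 7

Derivation:
t=0: arr=1 -> substrate=0 bound=1 product=0
t=1: arr=0 -> substrate=0 bound=1 product=0
t=2: arr=0 -> substrate=0 bound=1 product=0
t=3: arr=2 -> substrate=0 bound=3 product=0
t=4: arr=0 -> substrate=0 bound=2 product=1
t=5: arr=0 -> substrate=0 bound=2 product=1
t=6: arr=3 -> substrate=1 bound=4 product=1
t=7: arr=0 -> substrate=0 bound=3 product=3
t=8: arr=2 -> substrate=1 bound=4 product=3
t=9: arr=0 -> substrate=1 bound=4 product=3
t=10: arr=0 -> substrate=0 bound=3 product=5
t=11: arr=1 -> substrate=0 bound=3 product=6
t=12: arr=0 -> substrate=0 bound=2 product=7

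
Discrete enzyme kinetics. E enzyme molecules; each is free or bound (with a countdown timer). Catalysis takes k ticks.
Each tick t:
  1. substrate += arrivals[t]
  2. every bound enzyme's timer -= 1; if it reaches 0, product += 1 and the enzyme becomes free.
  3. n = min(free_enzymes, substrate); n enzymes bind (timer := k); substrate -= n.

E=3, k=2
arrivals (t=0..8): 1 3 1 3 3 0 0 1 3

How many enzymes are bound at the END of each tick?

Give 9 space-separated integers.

Answer: 1 3 3 3 3 3 3 3 3

Derivation:
t=0: arr=1 -> substrate=0 bound=1 product=0
t=1: arr=3 -> substrate=1 bound=3 product=0
t=2: arr=1 -> substrate=1 bound=3 product=1
t=3: arr=3 -> substrate=2 bound=3 product=3
t=4: arr=3 -> substrate=4 bound=3 product=4
t=5: arr=0 -> substrate=2 bound=3 product=6
t=6: arr=0 -> substrate=1 bound=3 product=7
t=7: arr=1 -> substrate=0 bound=3 product=9
t=8: arr=3 -> substrate=2 bound=3 product=10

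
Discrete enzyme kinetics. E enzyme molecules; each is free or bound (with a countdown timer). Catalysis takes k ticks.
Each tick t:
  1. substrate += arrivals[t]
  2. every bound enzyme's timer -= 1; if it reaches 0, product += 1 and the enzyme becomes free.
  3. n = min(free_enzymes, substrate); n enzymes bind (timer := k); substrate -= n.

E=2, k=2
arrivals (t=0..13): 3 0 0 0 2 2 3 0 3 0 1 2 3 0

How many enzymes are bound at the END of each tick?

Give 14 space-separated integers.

t=0: arr=3 -> substrate=1 bound=2 product=0
t=1: arr=0 -> substrate=1 bound=2 product=0
t=2: arr=0 -> substrate=0 bound=1 product=2
t=3: arr=0 -> substrate=0 bound=1 product=2
t=4: arr=2 -> substrate=0 bound=2 product=3
t=5: arr=2 -> substrate=2 bound=2 product=3
t=6: arr=3 -> substrate=3 bound=2 product=5
t=7: arr=0 -> substrate=3 bound=2 product=5
t=8: arr=3 -> substrate=4 bound=2 product=7
t=9: arr=0 -> substrate=4 bound=2 product=7
t=10: arr=1 -> substrate=3 bound=2 product=9
t=11: arr=2 -> substrate=5 bound=2 product=9
t=12: arr=3 -> substrate=6 bound=2 product=11
t=13: arr=0 -> substrate=6 bound=2 product=11

Answer: 2 2 1 1 2 2 2 2 2 2 2 2 2 2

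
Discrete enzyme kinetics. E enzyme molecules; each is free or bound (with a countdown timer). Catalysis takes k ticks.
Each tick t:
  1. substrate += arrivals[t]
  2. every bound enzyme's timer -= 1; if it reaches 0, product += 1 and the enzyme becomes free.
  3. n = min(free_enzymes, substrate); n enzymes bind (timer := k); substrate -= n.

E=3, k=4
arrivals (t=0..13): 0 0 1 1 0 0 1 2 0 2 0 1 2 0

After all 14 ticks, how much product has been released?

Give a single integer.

Answer: 5

Derivation:
t=0: arr=0 -> substrate=0 bound=0 product=0
t=1: arr=0 -> substrate=0 bound=0 product=0
t=2: arr=1 -> substrate=0 bound=1 product=0
t=3: arr=1 -> substrate=0 bound=2 product=0
t=4: arr=0 -> substrate=0 bound=2 product=0
t=5: arr=0 -> substrate=0 bound=2 product=0
t=6: arr=1 -> substrate=0 bound=2 product=1
t=7: arr=2 -> substrate=0 bound=3 product=2
t=8: arr=0 -> substrate=0 bound=3 product=2
t=9: arr=2 -> substrate=2 bound=3 product=2
t=10: arr=0 -> substrate=1 bound=3 product=3
t=11: arr=1 -> substrate=0 bound=3 product=5
t=12: arr=2 -> substrate=2 bound=3 product=5
t=13: arr=0 -> substrate=2 bound=3 product=5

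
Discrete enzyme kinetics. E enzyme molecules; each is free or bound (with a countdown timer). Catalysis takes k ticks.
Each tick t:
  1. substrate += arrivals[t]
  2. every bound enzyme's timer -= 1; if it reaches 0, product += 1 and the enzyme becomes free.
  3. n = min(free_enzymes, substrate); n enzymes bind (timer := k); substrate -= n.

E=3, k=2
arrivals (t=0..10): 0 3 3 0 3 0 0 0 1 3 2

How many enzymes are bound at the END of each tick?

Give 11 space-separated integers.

t=0: arr=0 -> substrate=0 bound=0 product=0
t=1: arr=3 -> substrate=0 bound=3 product=0
t=2: arr=3 -> substrate=3 bound=3 product=0
t=3: arr=0 -> substrate=0 bound=3 product=3
t=4: arr=3 -> substrate=3 bound=3 product=3
t=5: arr=0 -> substrate=0 bound=3 product=6
t=6: arr=0 -> substrate=0 bound=3 product=6
t=7: arr=0 -> substrate=0 bound=0 product=9
t=8: arr=1 -> substrate=0 bound=1 product=9
t=9: arr=3 -> substrate=1 bound=3 product=9
t=10: arr=2 -> substrate=2 bound=3 product=10

Answer: 0 3 3 3 3 3 3 0 1 3 3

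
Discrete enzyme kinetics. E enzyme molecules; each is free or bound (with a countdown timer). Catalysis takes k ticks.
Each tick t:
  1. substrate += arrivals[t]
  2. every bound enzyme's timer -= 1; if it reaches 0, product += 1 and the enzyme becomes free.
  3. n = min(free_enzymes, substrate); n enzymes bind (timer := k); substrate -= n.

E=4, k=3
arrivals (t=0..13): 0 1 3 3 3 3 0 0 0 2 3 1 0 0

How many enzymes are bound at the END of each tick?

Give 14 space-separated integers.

t=0: arr=0 -> substrate=0 bound=0 product=0
t=1: arr=1 -> substrate=0 bound=1 product=0
t=2: arr=3 -> substrate=0 bound=4 product=0
t=3: arr=3 -> substrate=3 bound=4 product=0
t=4: arr=3 -> substrate=5 bound=4 product=1
t=5: arr=3 -> substrate=5 bound=4 product=4
t=6: arr=0 -> substrate=5 bound=4 product=4
t=7: arr=0 -> substrate=4 bound=4 product=5
t=8: arr=0 -> substrate=1 bound=4 product=8
t=9: arr=2 -> substrate=3 bound=4 product=8
t=10: arr=3 -> substrate=5 bound=4 product=9
t=11: arr=1 -> substrate=3 bound=4 product=12
t=12: arr=0 -> substrate=3 bound=4 product=12
t=13: arr=0 -> substrate=2 bound=4 product=13

Answer: 0 1 4 4 4 4 4 4 4 4 4 4 4 4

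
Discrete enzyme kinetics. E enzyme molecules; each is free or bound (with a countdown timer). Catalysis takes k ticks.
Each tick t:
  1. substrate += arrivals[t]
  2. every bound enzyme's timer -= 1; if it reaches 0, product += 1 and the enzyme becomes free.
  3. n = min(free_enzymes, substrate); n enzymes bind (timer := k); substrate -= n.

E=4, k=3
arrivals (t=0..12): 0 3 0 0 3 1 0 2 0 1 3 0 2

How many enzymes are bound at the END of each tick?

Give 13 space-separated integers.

t=0: arr=0 -> substrate=0 bound=0 product=0
t=1: arr=3 -> substrate=0 bound=3 product=0
t=2: arr=0 -> substrate=0 bound=3 product=0
t=3: arr=0 -> substrate=0 bound=3 product=0
t=4: arr=3 -> substrate=0 bound=3 product=3
t=5: arr=1 -> substrate=0 bound=4 product=3
t=6: arr=0 -> substrate=0 bound=4 product=3
t=7: arr=2 -> substrate=0 bound=3 product=6
t=8: arr=0 -> substrate=0 bound=2 product=7
t=9: arr=1 -> substrate=0 bound=3 product=7
t=10: arr=3 -> substrate=0 bound=4 product=9
t=11: arr=0 -> substrate=0 bound=4 product=9
t=12: arr=2 -> substrate=1 bound=4 product=10

Answer: 0 3 3 3 3 4 4 3 2 3 4 4 4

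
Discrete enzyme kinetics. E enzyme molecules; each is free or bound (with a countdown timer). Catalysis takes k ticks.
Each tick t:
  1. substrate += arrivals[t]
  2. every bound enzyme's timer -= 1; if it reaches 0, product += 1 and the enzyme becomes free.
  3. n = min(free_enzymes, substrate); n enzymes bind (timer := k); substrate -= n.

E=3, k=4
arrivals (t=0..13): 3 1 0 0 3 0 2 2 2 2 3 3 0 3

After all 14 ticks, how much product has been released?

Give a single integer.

Answer: 9

Derivation:
t=0: arr=3 -> substrate=0 bound=3 product=0
t=1: arr=1 -> substrate=1 bound=3 product=0
t=2: arr=0 -> substrate=1 bound=3 product=0
t=3: arr=0 -> substrate=1 bound=3 product=0
t=4: arr=3 -> substrate=1 bound=3 product=3
t=5: arr=0 -> substrate=1 bound=3 product=3
t=6: arr=2 -> substrate=3 bound=3 product=3
t=7: arr=2 -> substrate=5 bound=3 product=3
t=8: arr=2 -> substrate=4 bound=3 product=6
t=9: arr=2 -> substrate=6 bound=3 product=6
t=10: arr=3 -> substrate=9 bound=3 product=6
t=11: arr=3 -> substrate=12 bound=3 product=6
t=12: arr=0 -> substrate=9 bound=3 product=9
t=13: arr=3 -> substrate=12 bound=3 product=9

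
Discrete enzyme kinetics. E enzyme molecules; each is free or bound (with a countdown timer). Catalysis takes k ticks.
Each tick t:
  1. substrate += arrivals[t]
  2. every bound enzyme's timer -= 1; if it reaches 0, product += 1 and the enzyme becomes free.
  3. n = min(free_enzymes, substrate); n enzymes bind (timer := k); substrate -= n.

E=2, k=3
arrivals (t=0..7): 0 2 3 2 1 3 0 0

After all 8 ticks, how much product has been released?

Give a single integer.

t=0: arr=0 -> substrate=0 bound=0 product=0
t=1: arr=2 -> substrate=0 bound=2 product=0
t=2: arr=3 -> substrate=3 bound=2 product=0
t=3: arr=2 -> substrate=5 bound=2 product=0
t=4: arr=1 -> substrate=4 bound=2 product=2
t=5: arr=3 -> substrate=7 bound=2 product=2
t=6: arr=0 -> substrate=7 bound=2 product=2
t=7: arr=0 -> substrate=5 bound=2 product=4

Answer: 4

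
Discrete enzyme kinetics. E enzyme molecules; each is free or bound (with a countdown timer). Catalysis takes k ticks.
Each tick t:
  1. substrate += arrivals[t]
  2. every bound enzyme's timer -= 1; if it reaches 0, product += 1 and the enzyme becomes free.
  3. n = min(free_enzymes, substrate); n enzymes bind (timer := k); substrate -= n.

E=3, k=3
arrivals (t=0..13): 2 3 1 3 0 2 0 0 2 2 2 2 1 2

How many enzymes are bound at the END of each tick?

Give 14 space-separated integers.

Answer: 2 3 3 3 3 3 3 3 3 3 3 3 3 3

Derivation:
t=0: arr=2 -> substrate=0 bound=2 product=0
t=1: arr=3 -> substrate=2 bound=3 product=0
t=2: arr=1 -> substrate=3 bound=3 product=0
t=3: arr=3 -> substrate=4 bound=3 product=2
t=4: arr=0 -> substrate=3 bound=3 product=3
t=5: arr=2 -> substrate=5 bound=3 product=3
t=6: arr=0 -> substrate=3 bound=3 product=5
t=7: arr=0 -> substrate=2 bound=3 product=6
t=8: arr=2 -> substrate=4 bound=3 product=6
t=9: arr=2 -> substrate=4 bound=3 product=8
t=10: arr=2 -> substrate=5 bound=3 product=9
t=11: arr=2 -> substrate=7 bound=3 product=9
t=12: arr=1 -> substrate=6 bound=3 product=11
t=13: arr=2 -> substrate=7 bound=3 product=12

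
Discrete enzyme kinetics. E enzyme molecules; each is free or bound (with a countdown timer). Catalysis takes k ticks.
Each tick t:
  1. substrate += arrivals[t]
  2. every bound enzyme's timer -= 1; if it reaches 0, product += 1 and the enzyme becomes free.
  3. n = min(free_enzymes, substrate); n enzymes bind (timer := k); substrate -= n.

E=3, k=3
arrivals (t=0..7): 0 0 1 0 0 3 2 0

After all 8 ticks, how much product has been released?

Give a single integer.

Answer: 1

Derivation:
t=0: arr=0 -> substrate=0 bound=0 product=0
t=1: arr=0 -> substrate=0 bound=0 product=0
t=2: arr=1 -> substrate=0 bound=1 product=0
t=3: arr=0 -> substrate=0 bound=1 product=0
t=4: arr=0 -> substrate=0 bound=1 product=0
t=5: arr=3 -> substrate=0 bound=3 product=1
t=6: arr=2 -> substrate=2 bound=3 product=1
t=7: arr=0 -> substrate=2 bound=3 product=1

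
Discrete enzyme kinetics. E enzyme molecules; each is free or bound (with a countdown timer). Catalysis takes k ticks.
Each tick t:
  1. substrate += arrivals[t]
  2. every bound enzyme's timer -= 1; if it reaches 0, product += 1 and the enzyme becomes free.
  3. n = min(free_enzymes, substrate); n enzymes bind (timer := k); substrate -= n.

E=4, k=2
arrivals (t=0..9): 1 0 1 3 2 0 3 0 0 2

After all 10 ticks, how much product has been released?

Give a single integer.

Answer: 10

Derivation:
t=0: arr=1 -> substrate=0 bound=1 product=0
t=1: arr=0 -> substrate=0 bound=1 product=0
t=2: arr=1 -> substrate=0 bound=1 product=1
t=3: arr=3 -> substrate=0 bound=4 product=1
t=4: arr=2 -> substrate=1 bound=4 product=2
t=5: arr=0 -> substrate=0 bound=2 product=5
t=6: arr=3 -> substrate=0 bound=4 product=6
t=7: arr=0 -> substrate=0 bound=3 product=7
t=8: arr=0 -> substrate=0 bound=0 product=10
t=9: arr=2 -> substrate=0 bound=2 product=10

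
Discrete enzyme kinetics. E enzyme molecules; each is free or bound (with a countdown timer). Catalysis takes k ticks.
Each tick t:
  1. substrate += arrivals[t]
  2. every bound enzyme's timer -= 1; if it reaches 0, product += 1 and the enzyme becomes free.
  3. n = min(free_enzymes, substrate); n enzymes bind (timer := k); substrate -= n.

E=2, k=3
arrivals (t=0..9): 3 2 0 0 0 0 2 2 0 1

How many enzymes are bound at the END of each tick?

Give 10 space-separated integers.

Answer: 2 2 2 2 2 2 2 2 2 2

Derivation:
t=0: arr=3 -> substrate=1 bound=2 product=0
t=1: arr=2 -> substrate=3 bound=2 product=0
t=2: arr=0 -> substrate=3 bound=2 product=0
t=3: arr=0 -> substrate=1 bound=2 product=2
t=4: arr=0 -> substrate=1 bound=2 product=2
t=5: arr=0 -> substrate=1 bound=2 product=2
t=6: arr=2 -> substrate=1 bound=2 product=4
t=7: arr=2 -> substrate=3 bound=2 product=4
t=8: arr=0 -> substrate=3 bound=2 product=4
t=9: arr=1 -> substrate=2 bound=2 product=6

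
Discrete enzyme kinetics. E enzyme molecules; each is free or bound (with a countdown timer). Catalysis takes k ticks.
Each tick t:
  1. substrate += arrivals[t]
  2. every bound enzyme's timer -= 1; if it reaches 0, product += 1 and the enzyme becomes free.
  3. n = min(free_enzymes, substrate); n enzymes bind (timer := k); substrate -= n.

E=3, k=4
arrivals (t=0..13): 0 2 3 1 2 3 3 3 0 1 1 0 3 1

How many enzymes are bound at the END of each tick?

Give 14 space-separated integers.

Answer: 0 2 3 3 3 3 3 3 3 3 3 3 3 3

Derivation:
t=0: arr=0 -> substrate=0 bound=0 product=0
t=1: arr=2 -> substrate=0 bound=2 product=0
t=2: arr=3 -> substrate=2 bound=3 product=0
t=3: arr=1 -> substrate=3 bound=3 product=0
t=4: arr=2 -> substrate=5 bound=3 product=0
t=5: arr=3 -> substrate=6 bound=3 product=2
t=6: arr=3 -> substrate=8 bound=3 product=3
t=7: arr=3 -> substrate=11 bound=3 product=3
t=8: arr=0 -> substrate=11 bound=3 product=3
t=9: arr=1 -> substrate=10 bound=3 product=5
t=10: arr=1 -> substrate=10 bound=3 product=6
t=11: arr=0 -> substrate=10 bound=3 product=6
t=12: arr=3 -> substrate=13 bound=3 product=6
t=13: arr=1 -> substrate=12 bound=3 product=8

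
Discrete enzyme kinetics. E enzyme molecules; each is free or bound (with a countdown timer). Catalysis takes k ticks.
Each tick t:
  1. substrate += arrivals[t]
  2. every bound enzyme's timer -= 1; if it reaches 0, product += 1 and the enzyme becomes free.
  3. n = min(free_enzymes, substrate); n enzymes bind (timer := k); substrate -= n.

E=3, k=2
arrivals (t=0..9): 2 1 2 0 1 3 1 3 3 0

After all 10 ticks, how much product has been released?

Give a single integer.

Answer: 11

Derivation:
t=0: arr=2 -> substrate=0 bound=2 product=0
t=1: arr=1 -> substrate=0 bound=3 product=0
t=2: arr=2 -> substrate=0 bound=3 product=2
t=3: arr=0 -> substrate=0 bound=2 product=3
t=4: arr=1 -> substrate=0 bound=1 product=5
t=5: arr=3 -> substrate=1 bound=3 product=5
t=6: arr=1 -> substrate=1 bound=3 product=6
t=7: arr=3 -> substrate=2 bound=3 product=8
t=8: arr=3 -> substrate=4 bound=3 product=9
t=9: arr=0 -> substrate=2 bound=3 product=11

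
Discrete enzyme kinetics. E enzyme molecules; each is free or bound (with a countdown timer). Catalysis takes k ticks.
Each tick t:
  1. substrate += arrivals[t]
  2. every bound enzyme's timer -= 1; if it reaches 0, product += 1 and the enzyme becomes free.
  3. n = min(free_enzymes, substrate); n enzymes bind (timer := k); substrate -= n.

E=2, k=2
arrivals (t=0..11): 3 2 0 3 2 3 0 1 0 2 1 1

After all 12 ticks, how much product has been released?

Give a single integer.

Answer: 10

Derivation:
t=0: arr=3 -> substrate=1 bound=2 product=0
t=1: arr=2 -> substrate=3 bound=2 product=0
t=2: arr=0 -> substrate=1 bound=2 product=2
t=3: arr=3 -> substrate=4 bound=2 product=2
t=4: arr=2 -> substrate=4 bound=2 product=4
t=5: arr=3 -> substrate=7 bound=2 product=4
t=6: arr=0 -> substrate=5 bound=2 product=6
t=7: arr=1 -> substrate=6 bound=2 product=6
t=8: arr=0 -> substrate=4 bound=2 product=8
t=9: arr=2 -> substrate=6 bound=2 product=8
t=10: arr=1 -> substrate=5 bound=2 product=10
t=11: arr=1 -> substrate=6 bound=2 product=10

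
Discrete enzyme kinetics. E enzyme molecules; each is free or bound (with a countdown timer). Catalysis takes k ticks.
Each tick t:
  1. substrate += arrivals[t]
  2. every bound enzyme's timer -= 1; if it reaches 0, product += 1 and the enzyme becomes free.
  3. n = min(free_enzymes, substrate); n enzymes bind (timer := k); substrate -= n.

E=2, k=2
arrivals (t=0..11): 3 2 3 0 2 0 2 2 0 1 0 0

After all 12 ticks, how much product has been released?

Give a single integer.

t=0: arr=3 -> substrate=1 bound=2 product=0
t=1: arr=2 -> substrate=3 bound=2 product=0
t=2: arr=3 -> substrate=4 bound=2 product=2
t=3: arr=0 -> substrate=4 bound=2 product=2
t=4: arr=2 -> substrate=4 bound=2 product=4
t=5: arr=0 -> substrate=4 bound=2 product=4
t=6: arr=2 -> substrate=4 bound=2 product=6
t=7: arr=2 -> substrate=6 bound=2 product=6
t=8: arr=0 -> substrate=4 bound=2 product=8
t=9: arr=1 -> substrate=5 bound=2 product=8
t=10: arr=0 -> substrate=3 bound=2 product=10
t=11: arr=0 -> substrate=3 bound=2 product=10

Answer: 10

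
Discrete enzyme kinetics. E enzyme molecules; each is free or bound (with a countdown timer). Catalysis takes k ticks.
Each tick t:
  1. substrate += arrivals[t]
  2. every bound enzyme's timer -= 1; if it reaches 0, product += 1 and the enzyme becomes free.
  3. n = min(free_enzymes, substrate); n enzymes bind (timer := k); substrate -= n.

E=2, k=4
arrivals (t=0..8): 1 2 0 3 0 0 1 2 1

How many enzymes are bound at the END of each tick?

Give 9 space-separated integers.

Answer: 1 2 2 2 2 2 2 2 2

Derivation:
t=0: arr=1 -> substrate=0 bound=1 product=0
t=1: arr=2 -> substrate=1 bound=2 product=0
t=2: arr=0 -> substrate=1 bound=2 product=0
t=3: arr=3 -> substrate=4 bound=2 product=0
t=4: arr=0 -> substrate=3 bound=2 product=1
t=5: arr=0 -> substrate=2 bound=2 product=2
t=6: arr=1 -> substrate=3 bound=2 product=2
t=7: arr=2 -> substrate=5 bound=2 product=2
t=8: arr=1 -> substrate=5 bound=2 product=3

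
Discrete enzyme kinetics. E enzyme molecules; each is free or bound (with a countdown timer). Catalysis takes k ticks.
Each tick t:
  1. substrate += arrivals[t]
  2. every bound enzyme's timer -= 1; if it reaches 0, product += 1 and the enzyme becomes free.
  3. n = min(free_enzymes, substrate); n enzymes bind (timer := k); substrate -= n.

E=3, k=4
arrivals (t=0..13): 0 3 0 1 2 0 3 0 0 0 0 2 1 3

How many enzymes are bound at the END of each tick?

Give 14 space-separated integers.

Answer: 0 3 3 3 3 3 3 3 3 3 3 3 3 3

Derivation:
t=0: arr=0 -> substrate=0 bound=0 product=0
t=1: arr=3 -> substrate=0 bound=3 product=0
t=2: arr=0 -> substrate=0 bound=3 product=0
t=3: arr=1 -> substrate=1 bound=3 product=0
t=4: arr=2 -> substrate=3 bound=3 product=0
t=5: arr=0 -> substrate=0 bound=3 product=3
t=6: arr=3 -> substrate=3 bound=3 product=3
t=7: arr=0 -> substrate=3 bound=3 product=3
t=8: arr=0 -> substrate=3 bound=3 product=3
t=9: arr=0 -> substrate=0 bound=3 product=6
t=10: arr=0 -> substrate=0 bound=3 product=6
t=11: arr=2 -> substrate=2 bound=3 product=6
t=12: arr=1 -> substrate=3 bound=3 product=6
t=13: arr=3 -> substrate=3 bound=3 product=9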